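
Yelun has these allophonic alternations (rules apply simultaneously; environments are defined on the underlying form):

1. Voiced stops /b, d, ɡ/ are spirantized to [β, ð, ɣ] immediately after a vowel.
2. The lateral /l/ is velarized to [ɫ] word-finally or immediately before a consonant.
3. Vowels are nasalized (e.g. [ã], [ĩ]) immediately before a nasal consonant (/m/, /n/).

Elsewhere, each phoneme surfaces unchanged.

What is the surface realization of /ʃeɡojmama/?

[ʃeɣojmãma]

/ʃ/ — not in any rule's target class → [ʃ].
/e/ — between /ʃ/ and /ɡ/; rule 3 does not apply here → [e].
/ɡ/ (between /e/ and /o/) occurs immediately after a vowel → [ɣ] by rule 1.
/o/ (between /ɡ/ and /j/) fails the environment for rule 3, so it stays [o].
/j/ (between /o/ and /m/) is unaffected → [j].
/m/ — not in any rule's target class → [m].
/a/ — between /m/ and /m/, before a nasal consonant — surfaces as [ã] (rule 3).
/m/ stays [m].
/a/ (word-final) fails the environment for rule 3, so it stays [a].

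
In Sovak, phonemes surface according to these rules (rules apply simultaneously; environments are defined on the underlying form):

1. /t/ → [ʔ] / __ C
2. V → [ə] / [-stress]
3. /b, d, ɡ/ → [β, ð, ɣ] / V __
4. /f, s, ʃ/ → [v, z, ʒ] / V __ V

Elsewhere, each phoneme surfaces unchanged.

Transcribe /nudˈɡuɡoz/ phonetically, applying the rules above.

/n/ (word-initial): no rule targets it → [n].
/u/ meets the environment for rule 2 (in an unstressed syllable) → [ə].
/d/ — between /u/ and /ɡ/, immediately after a vowel — surfaces as [ð] (rule 3).
/ɡ/ (between /d/ and /u/) fails the environment for rule 3, so it stays [ɡ].
/u/ — between /ɡ/ and /ɡ/; rule 2 does not apply here → [u].
/ɡ/ (between /u/ and /o/): immediately after a vowel, so rule 3 applies → [ɣ].
/o/ (between /ɡ/ and /z/): in an unstressed syllable, so rule 2 applies → [ə].
/z/ — not in any rule's target class → [z].

[nəðˈɡuɣəz]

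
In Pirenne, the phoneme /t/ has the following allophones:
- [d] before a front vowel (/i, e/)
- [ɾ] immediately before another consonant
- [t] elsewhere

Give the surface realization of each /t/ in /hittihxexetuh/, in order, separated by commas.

[ɾ], [d], [t]

Occurrence 1 (position 3): immediately before another consonant → [ɾ].
Occurrence 2 (position 4): before a front vowel (/i, e/) → [d].
Occurrence 3 (position 11): no conditioning environment matches → elsewhere allophone [t].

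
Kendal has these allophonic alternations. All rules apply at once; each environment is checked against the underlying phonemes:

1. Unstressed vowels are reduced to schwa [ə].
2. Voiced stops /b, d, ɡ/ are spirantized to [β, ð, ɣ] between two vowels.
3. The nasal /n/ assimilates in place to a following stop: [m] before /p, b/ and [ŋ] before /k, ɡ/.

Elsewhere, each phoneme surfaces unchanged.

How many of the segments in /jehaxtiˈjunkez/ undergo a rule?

5

Segments that undergo a rule: /e/ → [ə] (rule 1); /a/ → [ə] (rule 1); /i/ → [ə] (rule 1); /n/ → [ŋ] (rule 3); /e/ → [ə] (rule 1).
All other segments surface unchanged.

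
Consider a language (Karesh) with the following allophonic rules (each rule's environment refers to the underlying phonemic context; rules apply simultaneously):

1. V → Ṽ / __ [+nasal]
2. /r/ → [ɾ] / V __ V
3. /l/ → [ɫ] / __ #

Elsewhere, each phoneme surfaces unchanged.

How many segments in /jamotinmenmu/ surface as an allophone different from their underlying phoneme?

Segments that undergo a rule: /a/ → [ã] (rule 1); /i/ → [ĩ] (rule 1); /e/ → [ẽ] (rule 1).
All other segments surface unchanged.

3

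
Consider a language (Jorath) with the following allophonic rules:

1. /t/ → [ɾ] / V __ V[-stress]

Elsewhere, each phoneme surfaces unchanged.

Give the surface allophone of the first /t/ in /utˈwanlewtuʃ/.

/t/ (between /u/ and /w/) fails the environment for rule 1, so it stays [t].

[t]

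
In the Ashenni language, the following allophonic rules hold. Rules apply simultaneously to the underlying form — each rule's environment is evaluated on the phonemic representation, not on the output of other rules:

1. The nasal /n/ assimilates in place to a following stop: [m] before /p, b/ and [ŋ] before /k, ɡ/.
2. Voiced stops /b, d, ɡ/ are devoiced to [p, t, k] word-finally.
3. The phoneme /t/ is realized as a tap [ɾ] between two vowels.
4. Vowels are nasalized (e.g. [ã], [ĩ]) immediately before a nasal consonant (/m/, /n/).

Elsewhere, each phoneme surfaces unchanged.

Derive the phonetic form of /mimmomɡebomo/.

/m/ (word-initial) is unaffected → [m].
Rule 4 applies to /i/ (between /m/ and /m/: before a nasal consonant) → [ĩ].
/m/ — not in any rule's target class → [m].
/m/ (between /m/ and /o/): no rule targets it → [m].
/o/ (between /m/ and /m/) occurs before a nasal consonant → [õ] by rule 4.
/m/ — not in any rule's target class → [m].
/ɡ/ (between /m/ and /e/) is in the target of rule 2 but the environment (word-finally) is not met → [ɡ].
/e/ — between /ɡ/ and /b/; rule 4 does not apply here → [e].
/b/ (between /e/ and /o/) is in the target of rule 2 but the environment (word-finally) is not met → [b].
Rule 4 applies to /o/ (between /b/ and /m/: before a nasal consonant) → [õ].
/m/ (between /o/ and /o/) is unaffected → [m].
/o/ — word-final; rule 4 does not apply here → [o].

[mĩmmõmɡebõmo]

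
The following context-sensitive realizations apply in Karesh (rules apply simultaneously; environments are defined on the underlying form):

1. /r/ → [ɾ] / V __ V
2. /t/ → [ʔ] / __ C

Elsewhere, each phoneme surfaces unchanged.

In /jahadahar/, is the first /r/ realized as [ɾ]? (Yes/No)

/r/ (word-final) is in the target of rule 1 but the environment (between two vowels) is not met → [r].
The actual realization is [r], not [ɾ].

No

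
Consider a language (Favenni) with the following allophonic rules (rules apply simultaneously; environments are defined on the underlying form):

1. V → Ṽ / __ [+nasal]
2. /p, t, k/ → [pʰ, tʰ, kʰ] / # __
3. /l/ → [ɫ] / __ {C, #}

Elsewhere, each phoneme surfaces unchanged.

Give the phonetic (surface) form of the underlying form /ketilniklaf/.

/k/ meets the environment for rule 2 (word-initially) → [kʰ].
/e/ — between /k/ and /t/; rule 1 does not apply here → [e].
/t/ (between /e/ and /i/) is in the target of rule 2 but the environment (word-initially) is not met → [t].
/i/ (between /t/ and /l/) is in the target of rule 1 but the environment (before a nasal consonant) is not met → [i].
/l/ meets the environment for rule 3 (word-finally or immediately before a consonant) → [ɫ].
/n/ (between /l/ and /i/) is unaffected → [n].
/i/ (between /n/ and /k/): rule 1 targets it, but not before a nasal consonant → unchanged [i].
/k/ (between /i/ and /l/) fails the environment for rule 2, so it stays [k].
/l/ (between /k/ and /a/) is in the target of rule 3 but the environment (word-finally or immediately before a consonant) is not met → [l].
/a/ — between /l/ and /f/; rule 1 does not apply here → [a].
/f/ — not in any rule's target class → [f].

[kʰetiɫniklaf]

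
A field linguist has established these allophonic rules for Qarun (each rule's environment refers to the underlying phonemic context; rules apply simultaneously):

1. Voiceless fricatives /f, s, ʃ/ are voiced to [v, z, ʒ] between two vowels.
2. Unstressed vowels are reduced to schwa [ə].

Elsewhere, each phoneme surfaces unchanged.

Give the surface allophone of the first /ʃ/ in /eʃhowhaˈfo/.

/ʃ/ (between /e/ and /h/) is in the target of rule 1 but the environment (between two vowels) is not met → [ʃ].

[ʃ]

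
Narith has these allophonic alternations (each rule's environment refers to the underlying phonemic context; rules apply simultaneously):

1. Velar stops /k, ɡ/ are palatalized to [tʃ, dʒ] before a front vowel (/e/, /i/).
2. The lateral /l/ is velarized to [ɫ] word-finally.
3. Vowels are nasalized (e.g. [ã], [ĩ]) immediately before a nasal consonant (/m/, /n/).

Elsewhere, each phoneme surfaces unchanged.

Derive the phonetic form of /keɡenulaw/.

[tʃedʒẽnulaw]

/k/ meets the environment for rule 1 (before a front vowel) → [tʃ].
/e/ (between /k/ and /ɡ/) is in the target of rule 3 but the environment (before a nasal consonant) is not met → [e].
/ɡ/ (between /e/ and /e/): before a front vowel, so rule 1 applies → [dʒ].
/e/ meets the environment for rule 3 (before a nasal consonant) → [ẽ].
/n/ (between /e/ and /u/) is unaffected → [n].
/u/ (between /n/ and /l/) is in the target of rule 3 but the environment (before a nasal consonant) is not met → [u].
/l/ — between /u/ and /a/; rule 2 does not apply here → [l].
/a/ (between /l/ and /w/) fails the environment for rule 3, so it stays [a].
/w/ — not in any rule's target class → [w].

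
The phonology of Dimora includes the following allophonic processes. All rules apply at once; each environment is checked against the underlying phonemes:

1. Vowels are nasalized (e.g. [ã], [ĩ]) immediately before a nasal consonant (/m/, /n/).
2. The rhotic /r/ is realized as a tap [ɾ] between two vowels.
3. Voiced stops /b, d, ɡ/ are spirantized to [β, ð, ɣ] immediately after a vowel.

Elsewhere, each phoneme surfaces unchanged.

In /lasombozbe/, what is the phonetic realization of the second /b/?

/b/ (between /z/ and /e/) is in the target of rule 3 but the environment (immediately after a vowel) is not met → [b].

[b]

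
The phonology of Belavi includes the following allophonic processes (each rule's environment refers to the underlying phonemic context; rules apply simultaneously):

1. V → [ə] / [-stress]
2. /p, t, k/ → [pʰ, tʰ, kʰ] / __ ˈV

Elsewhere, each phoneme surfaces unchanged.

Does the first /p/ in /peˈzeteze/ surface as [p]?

/p/ (word-initial): rule 2 targets it, but not immediately before a stressed vowel → unchanged [p].
The actual realization is [p], which matches [p].

Yes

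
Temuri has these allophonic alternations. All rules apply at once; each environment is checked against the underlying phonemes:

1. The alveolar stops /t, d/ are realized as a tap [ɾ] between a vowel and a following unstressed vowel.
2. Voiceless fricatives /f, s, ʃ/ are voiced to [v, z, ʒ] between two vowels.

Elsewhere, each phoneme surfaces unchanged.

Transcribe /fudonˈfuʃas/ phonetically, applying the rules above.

[fuɾonˈfuʒas]

/f/ (word-initial): rule 2 targets it, but not between two vowels → unchanged [f].
/d/ meets the environment for rule 1 (between a vowel and a following unstressed vowel) → [ɾ].
/f/ — between /n/ and /u/; rule 2 does not apply here → [f].
/ʃ/ (between /u/ and /a/) occurs between two vowels → [ʒ] by rule 2.
/s/ (word-final) fails the environment for rule 2, so it stays [s].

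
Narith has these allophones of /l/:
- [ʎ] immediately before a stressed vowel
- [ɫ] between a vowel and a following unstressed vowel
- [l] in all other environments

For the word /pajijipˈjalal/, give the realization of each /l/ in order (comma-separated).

[ɫ], [l]

Occurrence 1 (position 10): between a vowel and a following unstressed vowel → [ɫ].
Occurrence 2 (position 12): no conditioning environment matches → elsewhere allophone [l].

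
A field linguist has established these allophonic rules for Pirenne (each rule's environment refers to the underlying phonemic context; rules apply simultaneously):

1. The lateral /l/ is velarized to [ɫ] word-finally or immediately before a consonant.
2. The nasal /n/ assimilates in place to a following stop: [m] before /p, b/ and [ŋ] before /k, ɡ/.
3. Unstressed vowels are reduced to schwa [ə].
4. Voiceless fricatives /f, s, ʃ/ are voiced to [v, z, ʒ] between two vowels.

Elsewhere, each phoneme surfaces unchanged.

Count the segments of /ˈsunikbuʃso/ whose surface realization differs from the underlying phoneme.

Segments that undergo a rule: /i/ → [ə] (rule 3); /u/ → [ə] (rule 3); /o/ → [ə] (rule 3).
All other segments surface unchanged.

3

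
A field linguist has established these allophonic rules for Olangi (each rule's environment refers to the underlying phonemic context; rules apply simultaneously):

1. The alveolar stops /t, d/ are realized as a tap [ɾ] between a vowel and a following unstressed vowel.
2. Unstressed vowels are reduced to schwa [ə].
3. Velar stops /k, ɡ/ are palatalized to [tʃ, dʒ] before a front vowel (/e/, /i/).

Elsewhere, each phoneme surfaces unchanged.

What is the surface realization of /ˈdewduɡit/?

/d/ (word-initial) is in the target of rule 1 but the environment (between a vowel and a following unstressed vowel) is not met → [d].
/e/ (between /d/ and /w/): rule 2 targets it, but not in an unstressed syllable → unchanged [e].
/w/ (between /e/ and /d/) is unaffected → [w].
/d/ — between /w/ and /u/; rule 1 does not apply here → [d].
/u/ — between /d/ and /ɡ/, in an unstressed syllable — surfaces as [ə] (rule 2).
/ɡ/ meets the environment for rule 3 (before a front vowel) → [dʒ].
/i/ (between /ɡ/ and /t/): in an unstressed syllable, so rule 2 applies → [ə].
/t/ (word-final) fails the environment for rule 1, so it stays [t].

[ˈdewdədʒət]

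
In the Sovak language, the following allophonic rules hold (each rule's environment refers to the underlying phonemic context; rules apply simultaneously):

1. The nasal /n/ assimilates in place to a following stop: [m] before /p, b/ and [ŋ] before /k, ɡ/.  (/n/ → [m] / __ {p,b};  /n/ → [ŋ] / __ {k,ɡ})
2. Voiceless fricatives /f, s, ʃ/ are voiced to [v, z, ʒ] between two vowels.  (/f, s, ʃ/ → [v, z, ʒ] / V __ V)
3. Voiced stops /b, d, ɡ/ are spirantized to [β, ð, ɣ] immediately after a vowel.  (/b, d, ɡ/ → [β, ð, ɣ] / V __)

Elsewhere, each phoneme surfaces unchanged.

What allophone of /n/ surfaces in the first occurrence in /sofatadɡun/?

/n/ (word-final) is in the target of rule 1 but the environment (before a labial or velar stop) is not met → [n].

[n]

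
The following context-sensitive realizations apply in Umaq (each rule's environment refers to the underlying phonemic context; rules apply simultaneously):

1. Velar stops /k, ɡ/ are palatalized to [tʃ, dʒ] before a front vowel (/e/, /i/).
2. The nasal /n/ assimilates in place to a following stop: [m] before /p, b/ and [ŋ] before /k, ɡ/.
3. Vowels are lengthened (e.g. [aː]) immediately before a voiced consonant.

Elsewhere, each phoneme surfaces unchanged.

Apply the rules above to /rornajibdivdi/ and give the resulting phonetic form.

[roːrnaːjiːbdiːvdi]

/r/ — not in any rule's target class → [r].
/o/ (between /r/ and /r/): before a voiced consonant, so rule 3 applies → [oː].
/r/ stays [r].
/n/ (between /r/ and /a/): rule 2 targets it, but not before a labial or velar stop → unchanged [n].
/a/ (between /n/ and /j/): before a voiced consonant, so rule 3 applies → [aː].
/j/ — not in any rule's target class → [j].
/i/ — between /j/ and /b/, before a voiced consonant — surfaces as [iː] (rule 3).
/b/ — not in any rule's target class → [b].
/d/ (between /b/ and /i/): no rule targets it → [d].
Rule 3 applies to /i/ (between /d/ and /v/: before a voiced consonant) → [iː].
/v/ stays [v].
/d/ — not in any rule's target class → [d].
/i/ — word-final; rule 3 does not apply here → [i].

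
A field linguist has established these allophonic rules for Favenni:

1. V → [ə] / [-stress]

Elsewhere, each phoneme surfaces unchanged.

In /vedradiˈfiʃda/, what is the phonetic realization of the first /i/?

[ə]

/i/ (between /d/ and /f/) occurs in an unstressed syllable → [ə] by rule 1.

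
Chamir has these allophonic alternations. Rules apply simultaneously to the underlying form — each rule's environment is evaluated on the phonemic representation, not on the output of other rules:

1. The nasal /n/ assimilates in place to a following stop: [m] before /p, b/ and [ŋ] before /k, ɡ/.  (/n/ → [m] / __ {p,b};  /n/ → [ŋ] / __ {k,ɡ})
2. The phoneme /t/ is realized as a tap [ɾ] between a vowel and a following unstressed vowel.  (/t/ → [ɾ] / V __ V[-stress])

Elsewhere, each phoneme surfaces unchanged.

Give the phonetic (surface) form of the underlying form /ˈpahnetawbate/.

[ˈpahneɾawbaɾe]

/p/ — not in any rule's target class → [p].
/a/ stays [a].
/h/ — not in any rule's target class → [h].
/n/ — between /h/ and /e/; rule 1 does not apply here → [n].
/e/ — not in any rule's target class → [e].
/t/ (between /e/ and /a/) occurs between a vowel and a following unstressed vowel → [ɾ] by rule 2.
/a/ stays [a].
/w/ stays [w].
/b/ stays [b].
/a/ (between /b/ and /t/): no rule targets it → [a].
/t/ meets the environment for rule 2 (between a vowel and a following unstressed vowel) → [ɾ].
/e/ — not in any rule's target class → [e].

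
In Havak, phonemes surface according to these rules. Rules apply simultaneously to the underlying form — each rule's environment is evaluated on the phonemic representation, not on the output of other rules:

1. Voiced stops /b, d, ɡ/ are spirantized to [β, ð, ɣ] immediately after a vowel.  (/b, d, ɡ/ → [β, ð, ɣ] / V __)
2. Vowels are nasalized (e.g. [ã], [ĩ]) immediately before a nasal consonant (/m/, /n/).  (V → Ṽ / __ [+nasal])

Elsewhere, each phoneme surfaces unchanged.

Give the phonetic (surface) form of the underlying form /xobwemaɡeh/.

/x/ (word-initial): no rule targets it → [x].
/o/ (between /x/ and /b/) fails the environment for rule 2, so it stays [o].
/b/ (between /o/ and /w/) occurs immediately after a vowel → [β] by rule 1.
/w/ — not in any rule's target class → [w].
/e/ meets the environment for rule 2 (before a nasal consonant) → [ẽ].
/m/ — not in any rule's target class → [m].
/a/ (between /m/ and /ɡ/) fails the environment for rule 2, so it stays [a].
Rule 1 applies to /ɡ/ (between /a/ and /e/: immediately after a vowel) → [ɣ].
/e/ — between /ɡ/ and /h/; rule 2 does not apply here → [e].
/h/ (word-final): no rule targets it → [h].

[xoβwẽmaɣeh]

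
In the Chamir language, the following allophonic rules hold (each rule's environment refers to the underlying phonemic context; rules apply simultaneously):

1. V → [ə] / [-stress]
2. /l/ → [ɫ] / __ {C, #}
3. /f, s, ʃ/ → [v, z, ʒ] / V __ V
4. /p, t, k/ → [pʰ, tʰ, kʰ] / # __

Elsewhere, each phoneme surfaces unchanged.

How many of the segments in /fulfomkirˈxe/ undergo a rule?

4

Segments that undergo a rule: /u/ → [ə] (rule 1); /l/ → [ɫ] (rule 2); /o/ → [ə] (rule 1); /i/ → [ə] (rule 1).
All other segments surface unchanged.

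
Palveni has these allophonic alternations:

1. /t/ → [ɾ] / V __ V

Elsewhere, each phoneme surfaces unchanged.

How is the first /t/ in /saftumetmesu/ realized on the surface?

/t/ (between /f/ and /u/) is in the target of rule 1 but the environment (between two vowels) is not met → [t].

[t]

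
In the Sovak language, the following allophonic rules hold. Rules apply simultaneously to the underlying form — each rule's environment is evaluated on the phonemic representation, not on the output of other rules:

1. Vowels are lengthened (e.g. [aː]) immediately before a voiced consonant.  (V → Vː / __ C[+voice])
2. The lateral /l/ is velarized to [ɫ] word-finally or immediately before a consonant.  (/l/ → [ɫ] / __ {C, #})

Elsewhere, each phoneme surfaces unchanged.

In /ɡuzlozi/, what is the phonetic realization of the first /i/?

[i]

/i/ (word-final) fails the environment for rule 1, so it stays [i].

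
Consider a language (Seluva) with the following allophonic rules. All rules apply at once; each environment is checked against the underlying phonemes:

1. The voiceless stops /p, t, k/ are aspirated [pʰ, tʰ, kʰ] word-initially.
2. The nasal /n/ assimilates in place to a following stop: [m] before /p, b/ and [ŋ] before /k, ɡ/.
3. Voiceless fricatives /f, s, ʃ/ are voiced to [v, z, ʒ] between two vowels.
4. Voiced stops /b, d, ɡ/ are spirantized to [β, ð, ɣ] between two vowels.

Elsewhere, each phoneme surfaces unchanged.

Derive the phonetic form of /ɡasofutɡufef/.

[ɡazovutɡuvef]

/ɡ/ — word-initial; rule 4 does not apply here → [ɡ].
/s/ (between /a/ and /o/): between two vowels, so rule 3 applies → [z].
/f/ — between /o/ and /u/, between two vowels — surfaces as [v] (rule 3).
/t/ — between /u/ and /ɡ/; rule 1 does not apply here → [t].
/ɡ/ (between /t/ and /u/) is in the target of rule 4 but the environment (between two vowels) is not met → [ɡ].
/f/ meets the environment for rule 3 (between two vowels) → [v].
/f/ — word-final; rule 3 does not apply here → [f].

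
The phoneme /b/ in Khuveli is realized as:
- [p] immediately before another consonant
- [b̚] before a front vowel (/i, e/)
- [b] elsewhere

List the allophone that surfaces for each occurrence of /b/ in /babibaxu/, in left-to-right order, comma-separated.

Occurrence 1 (position 1): no conditioning environment matches → elsewhere allophone [b].
Occurrence 2 (position 3): before a front vowel (/i, e/) → [b̚].
Occurrence 3 (position 5): no conditioning environment matches → elsewhere allophone [b].

[b], [b̚], [b]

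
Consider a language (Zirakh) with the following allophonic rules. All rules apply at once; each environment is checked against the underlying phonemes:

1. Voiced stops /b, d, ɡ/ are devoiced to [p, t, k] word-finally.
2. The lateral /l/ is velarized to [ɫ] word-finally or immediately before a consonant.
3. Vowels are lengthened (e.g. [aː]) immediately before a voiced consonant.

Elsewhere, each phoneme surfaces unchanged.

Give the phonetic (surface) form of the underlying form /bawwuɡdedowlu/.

/b/ (word-initial): rule 1 targets it, but not word-finally → unchanged [b].
/a/ — between /b/ and /w/, before a voiced consonant — surfaces as [aː] (rule 3).
Rule 3 applies to /u/ (between /w/ and /ɡ/: before a voiced consonant) → [uː].
/ɡ/ (between /u/ and /d/) is in the target of rule 1 but the environment (word-finally) is not met → [ɡ].
/d/ — between /ɡ/ and /e/; rule 1 does not apply here → [d].
Rule 3 applies to /e/ (between /d/ and /d/: before a voiced consonant) → [eː].
/d/ (between /e/ and /o/): rule 1 targets it, but not word-finally → unchanged [d].
/o/ meets the environment for rule 3 (before a voiced consonant) → [oː].
/l/ (between /w/ and /u/) is in the target of rule 2 but the environment (word-finally or immediately before a consonant) is not met → [l].
/u/ (word-final) fails the environment for rule 3, so it stays [u].

[baːwwuːɡdeːdoːwlu]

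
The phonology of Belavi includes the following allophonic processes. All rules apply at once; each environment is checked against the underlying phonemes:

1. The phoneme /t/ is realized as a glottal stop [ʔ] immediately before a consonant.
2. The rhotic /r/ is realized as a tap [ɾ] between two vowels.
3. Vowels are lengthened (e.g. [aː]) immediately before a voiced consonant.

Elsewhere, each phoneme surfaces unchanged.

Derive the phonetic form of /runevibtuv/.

[ruːneːviːbtuːv]

/r/ — word-initial; rule 2 does not apply here → [r].
/u/ meets the environment for rule 3 (before a voiced consonant) → [uː].
/n/ (between /u/ and /e/): no rule targets it → [n].
/e/ (between /n/ and /v/): before a voiced consonant, so rule 3 applies → [eː].
/v/ (between /e/ and /i/): no rule targets it → [v].
/i/ meets the environment for rule 3 (before a voiced consonant) → [iː].
/b/ stays [b].
/t/ (between /b/ and /u/) is in the target of rule 1 but the environment (immediately before a consonant) is not met → [t].
/u/ (between /t/ and /v/) occurs before a voiced consonant → [uː] by rule 3.
/v/ stays [v].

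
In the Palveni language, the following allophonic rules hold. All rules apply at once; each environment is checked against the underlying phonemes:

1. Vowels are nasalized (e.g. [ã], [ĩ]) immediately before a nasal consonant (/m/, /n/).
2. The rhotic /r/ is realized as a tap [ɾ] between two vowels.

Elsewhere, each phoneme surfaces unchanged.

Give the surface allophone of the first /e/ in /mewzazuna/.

/e/ — between /m/ and /w/; rule 1 does not apply here → [e].

[e]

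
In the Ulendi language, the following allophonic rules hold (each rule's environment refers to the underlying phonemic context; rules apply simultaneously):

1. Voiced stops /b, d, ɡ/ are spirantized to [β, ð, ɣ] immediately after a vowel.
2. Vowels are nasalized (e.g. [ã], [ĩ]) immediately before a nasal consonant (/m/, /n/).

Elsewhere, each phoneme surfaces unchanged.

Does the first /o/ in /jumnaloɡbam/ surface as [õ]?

/o/ (between /l/ and /ɡ/) fails the environment for rule 2, so it stays [o].
The actual realization is [o], not [õ].

No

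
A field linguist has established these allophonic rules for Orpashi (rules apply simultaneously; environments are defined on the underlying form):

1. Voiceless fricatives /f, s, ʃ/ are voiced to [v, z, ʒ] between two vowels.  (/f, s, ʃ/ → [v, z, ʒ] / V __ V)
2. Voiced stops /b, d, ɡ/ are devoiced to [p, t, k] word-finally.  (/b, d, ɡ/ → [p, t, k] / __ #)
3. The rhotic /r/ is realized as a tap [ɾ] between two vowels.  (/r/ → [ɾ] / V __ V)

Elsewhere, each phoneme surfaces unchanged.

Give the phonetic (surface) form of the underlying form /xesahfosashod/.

/x/ (word-initial) is unaffected → [x].
/e/ — not in any rule's target class → [e].
/s/ — between /e/ and /a/, between two vowels — surfaces as [z] (rule 1).
/a/ — not in any rule's target class → [a].
/h/ (between /a/ and /f/) is unaffected → [h].
/f/ (between /h/ and /o/) fails the environment for rule 1, so it stays [f].
/o/ — not in any rule's target class → [o].
/s/ meets the environment for rule 1 (between two vowels) → [z].
/a/ stays [a].
/s/ (between /a/ and /h/) fails the environment for rule 1, so it stays [s].
/h/ (between /s/ and /o/): no rule targets it → [h].
/o/ — not in any rule's target class → [o].
/d/ (word-final) occurs word-finally → [t] by rule 2.

[xezahfozashot]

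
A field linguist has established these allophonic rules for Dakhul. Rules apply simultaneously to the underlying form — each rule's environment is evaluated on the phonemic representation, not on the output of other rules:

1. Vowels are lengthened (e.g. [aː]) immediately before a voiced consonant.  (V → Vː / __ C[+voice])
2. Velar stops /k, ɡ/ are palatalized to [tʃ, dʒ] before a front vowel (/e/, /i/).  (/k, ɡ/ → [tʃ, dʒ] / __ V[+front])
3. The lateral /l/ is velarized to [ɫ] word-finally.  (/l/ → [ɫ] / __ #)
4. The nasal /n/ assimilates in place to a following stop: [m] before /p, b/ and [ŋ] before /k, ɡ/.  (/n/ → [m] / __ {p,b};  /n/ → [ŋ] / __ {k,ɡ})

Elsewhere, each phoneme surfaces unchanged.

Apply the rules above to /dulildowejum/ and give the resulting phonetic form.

/d/ (word-initial): no rule targets it → [d].
/u/ (between /d/ and /l/): before a voiced consonant, so rule 1 applies → [uː].
/l/ (between /u/ and /i/): rule 3 targets it, but not word-finally → unchanged [l].
/i/ (between /l/ and /l/): before a voiced consonant, so rule 1 applies → [iː].
/l/ (between /i/ and /d/): rule 3 targets it, but not word-finally → unchanged [l].
/d/ stays [d].
/o/ (between /d/ and /w/): before a voiced consonant, so rule 1 applies → [oː].
/w/ (between /o/ and /e/): no rule targets it → [w].
Rule 1 applies to /e/ (between /w/ and /j/: before a voiced consonant) → [eː].
/j/ (between /e/ and /u/) is unaffected → [j].
/u/ meets the environment for rule 1 (before a voiced consonant) → [uː].
/m/ (word-final): no rule targets it → [m].

[duːliːldoːweːjuːm]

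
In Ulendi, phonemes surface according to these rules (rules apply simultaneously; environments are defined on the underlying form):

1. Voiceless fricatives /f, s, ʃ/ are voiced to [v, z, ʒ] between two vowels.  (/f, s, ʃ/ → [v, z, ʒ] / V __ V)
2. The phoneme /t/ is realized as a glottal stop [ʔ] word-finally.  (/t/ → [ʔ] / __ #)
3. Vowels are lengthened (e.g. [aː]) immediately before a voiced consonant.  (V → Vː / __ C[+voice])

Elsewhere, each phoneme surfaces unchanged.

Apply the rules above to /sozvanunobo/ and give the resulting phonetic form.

/s/ (word-initial) is in the target of rule 1 but the environment (between two vowels) is not met → [s].
/o/ (between /s/ and /z/): before a voiced consonant, so rule 3 applies → [oː].
/z/ (between /o/ and /v/): no rule targets it → [z].
/v/ — not in any rule's target class → [v].
/a/ (between /v/ and /n/) occurs before a voiced consonant → [aː] by rule 3.
/n/ stays [n].
/u/ (between /n/ and /n/) occurs before a voiced consonant → [uː] by rule 3.
/n/ (between /u/ and /o/) is unaffected → [n].
/o/ (between /n/ and /b/) occurs before a voiced consonant → [oː] by rule 3.
/b/ stays [b].
/o/ (word-final) is in the target of rule 3 but the environment (before a voiced consonant) is not met → [o].

[soːzvaːnuːnoːbo]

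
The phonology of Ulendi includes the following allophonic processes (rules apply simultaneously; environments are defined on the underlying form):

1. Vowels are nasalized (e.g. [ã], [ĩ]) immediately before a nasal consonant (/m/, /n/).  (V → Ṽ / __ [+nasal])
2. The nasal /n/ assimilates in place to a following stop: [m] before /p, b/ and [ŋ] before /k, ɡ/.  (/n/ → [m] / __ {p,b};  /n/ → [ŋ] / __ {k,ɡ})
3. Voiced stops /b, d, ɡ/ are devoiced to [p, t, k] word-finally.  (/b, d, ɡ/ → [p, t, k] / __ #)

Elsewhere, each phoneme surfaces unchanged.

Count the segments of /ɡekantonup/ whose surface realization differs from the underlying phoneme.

Segments that undergo a rule: /a/ → [ã] (rule 1); /o/ → [õ] (rule 1).
All other segments surface unchanged.

2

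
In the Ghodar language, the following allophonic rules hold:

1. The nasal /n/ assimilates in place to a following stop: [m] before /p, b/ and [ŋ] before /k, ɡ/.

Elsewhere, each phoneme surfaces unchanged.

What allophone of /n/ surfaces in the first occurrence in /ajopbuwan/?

/n/ (word-final): rule 1 targets it, but not before a labial or velar stop → unchanged [n].

[n]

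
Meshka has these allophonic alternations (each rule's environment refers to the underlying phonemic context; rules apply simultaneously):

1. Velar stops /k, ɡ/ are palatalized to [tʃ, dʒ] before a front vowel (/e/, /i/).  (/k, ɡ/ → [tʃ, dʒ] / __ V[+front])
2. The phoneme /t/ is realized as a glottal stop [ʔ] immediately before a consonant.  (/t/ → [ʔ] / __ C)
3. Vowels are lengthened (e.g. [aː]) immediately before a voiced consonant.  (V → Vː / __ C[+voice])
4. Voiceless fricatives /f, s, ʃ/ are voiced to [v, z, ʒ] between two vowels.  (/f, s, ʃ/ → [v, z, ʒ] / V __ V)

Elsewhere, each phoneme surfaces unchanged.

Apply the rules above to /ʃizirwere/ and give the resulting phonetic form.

/ʃ/ — word-initial; rule 4 does not apply here → [ʃ].
/i/ meets the environment for rule 3 (before a voiced consonant) → [iː].
/z/ (between /i/ and /i/): no rule targets it → [z].
/i/ — between /z/ and /r/, before a voiced consonant — surfaces as [iː] (rule 3).
/r/ (between /i/ and /w/) is unaffected → [r].
/w/ stays [w].
/e/ (between /w/ and /r/) occurs before a voiced consonant → [eː] by rule 3.
/r/ stays [r].
/e/ (word-final) is in the target of rule 3 but the environment (before a voiced consonant) is not met → [e].

[ʃiːziːrweːre]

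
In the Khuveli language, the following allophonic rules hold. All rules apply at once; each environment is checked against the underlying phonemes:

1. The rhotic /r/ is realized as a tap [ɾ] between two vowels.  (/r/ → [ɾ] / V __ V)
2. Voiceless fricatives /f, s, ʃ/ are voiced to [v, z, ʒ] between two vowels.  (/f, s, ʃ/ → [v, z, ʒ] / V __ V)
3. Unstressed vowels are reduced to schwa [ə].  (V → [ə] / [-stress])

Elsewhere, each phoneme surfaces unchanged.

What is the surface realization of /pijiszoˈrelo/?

/i/ (between /p/ and /j/): in an unstressed syllable, so rule 3 applies → [ə].
Rule 3 applies to /i/ (between /j/ and /s/: in an unstressed syllable) → [ə].
/s/ (between /i/ and /z/) is in the target of rule 2 but the environment (between two vowels) is not met → [s].
Rule 3 applies to /o/ (between /z/ and /r/: in an unstressed syllable) → [ə].
/r/ (between /o/ and /e/): between two vowels, so rule 1 applies → [ɾ].
/e/ (between /r/ and /l/) fails the environment for rule 3, so it stays [e].
/o/ (word-final): in an unstressed syllable, so rule 3 applies → [ə].

[pəjəszəˈɾelə]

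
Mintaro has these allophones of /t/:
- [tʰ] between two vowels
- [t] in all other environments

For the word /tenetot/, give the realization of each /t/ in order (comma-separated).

Occurrence 1 (position 1): no conditioning environment matches → elsewhere allophone [t].
Occurrence 2 (position 5): between two vowels → [tʰ].
Occurrence 3 (position 7): no conditioning environment matches → elsewhere allophone [t].

[t], [tʰ], [t]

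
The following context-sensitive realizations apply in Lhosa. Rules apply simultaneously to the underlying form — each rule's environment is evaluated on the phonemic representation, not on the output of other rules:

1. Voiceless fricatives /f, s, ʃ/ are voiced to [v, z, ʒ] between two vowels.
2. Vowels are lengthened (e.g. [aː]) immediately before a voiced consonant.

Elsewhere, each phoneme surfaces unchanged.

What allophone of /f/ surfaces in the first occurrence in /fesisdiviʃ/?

/f/ (word-initial) is in the target of rule 1 but the environment (between two vowels) is not met → [f].

[f]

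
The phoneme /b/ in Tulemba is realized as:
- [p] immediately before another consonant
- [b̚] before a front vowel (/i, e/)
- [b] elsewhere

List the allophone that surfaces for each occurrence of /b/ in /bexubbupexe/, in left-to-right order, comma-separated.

Occurrence 1 (position 1): before a front vowel (/i, e/) → [b̚].
Occurrence 2 (position 5): immediately before another consonant → [p].
Occurrence 3 (position 6): no conditioning environment matches → elsewhere allophone [b].

[b̚], [p], [b]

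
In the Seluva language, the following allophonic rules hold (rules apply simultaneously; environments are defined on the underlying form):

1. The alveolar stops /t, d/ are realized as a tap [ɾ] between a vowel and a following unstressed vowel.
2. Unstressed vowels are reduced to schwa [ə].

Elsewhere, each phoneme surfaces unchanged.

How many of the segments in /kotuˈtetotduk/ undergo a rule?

Segments that undergo a rule: /o/ → [ə] (rule 2); /t/ → [ɾ] (rule 1); /u/ → [ə] (rule 2); /t/ → [ɾ] (rule 1); /o/ → [ə] (rule 2); /u/ → [ə] (rule 2).
All other segments surface unchanged.

6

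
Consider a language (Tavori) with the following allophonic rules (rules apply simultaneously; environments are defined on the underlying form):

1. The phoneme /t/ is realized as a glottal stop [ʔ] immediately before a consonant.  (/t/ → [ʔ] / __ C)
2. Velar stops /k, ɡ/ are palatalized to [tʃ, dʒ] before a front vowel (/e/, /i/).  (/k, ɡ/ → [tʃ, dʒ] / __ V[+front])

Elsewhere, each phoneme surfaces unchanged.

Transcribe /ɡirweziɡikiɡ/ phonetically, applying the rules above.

/ɡ/ meets the environment for rule 2 (before a front vowel) → [dʒ].
Rule 2 applies to /ɡ/ (between /i/ and /i/: before a front vowel) → [dʒ].
/k/ meets the environment for rule 2 (before a front vowel) → [tʃ].
/ɡ/ (word-final): rule 2 targets it, but not before a front vowel → unchanged [ɡ].

[dʒirwezidʒitʃiɡ]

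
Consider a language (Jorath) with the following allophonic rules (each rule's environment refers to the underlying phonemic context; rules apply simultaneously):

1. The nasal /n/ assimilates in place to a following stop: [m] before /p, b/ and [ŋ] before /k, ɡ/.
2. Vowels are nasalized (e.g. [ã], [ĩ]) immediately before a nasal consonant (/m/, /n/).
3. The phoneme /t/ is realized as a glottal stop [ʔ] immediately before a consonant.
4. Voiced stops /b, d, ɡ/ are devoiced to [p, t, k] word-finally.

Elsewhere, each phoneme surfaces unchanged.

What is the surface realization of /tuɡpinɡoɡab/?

/t/ (word-initial) is in the target of rule 3 but the environment (immediately before a consonant) is not met → [t].
/u/ (between /t/ and /ɡ/): rule 2 targets it, but not before a nasal consonant → unchanged [u].
/ɡ/ (between /u/ and /p/): rule 4 targets it, but not word-finally → unchanged [ɡ].
/p/ — not in any rule's target class → [p].
Rule 2 applies to /i/ (between /p/ and /n/: before a nasal consonant) → [ĩ].
/n/ meets the environment for rule 1 (before a labial or velar stop) → [ŋ].
/ɡ/ (between /n/ and /o/) fails the environment for rule 4, so it stays [ɡ].
/o/ (between /ɡ/ and /ɡ/): rule 2 targets it, but not before a nasal consonant → unchanged [o].
/ɡ/ (between /o/ and /a/) is in the target of rule 4 but the environment (word-finally) is not met → [ɡ].
/a/ — between /ɡ/ and /b/; rule 2 does not apply here → [a].
/b/ (word-final): word-finally, so rule 4 applies → [p].

[tuɡpĩŋɡoɡap]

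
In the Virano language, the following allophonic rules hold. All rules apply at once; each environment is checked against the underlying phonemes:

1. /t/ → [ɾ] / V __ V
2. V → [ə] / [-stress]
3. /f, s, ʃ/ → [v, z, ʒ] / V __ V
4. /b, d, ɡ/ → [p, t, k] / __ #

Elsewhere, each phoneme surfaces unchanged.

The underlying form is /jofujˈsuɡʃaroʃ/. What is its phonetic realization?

/o/ (between /j/ and /f/) occurs in an unstressed syllable → [ə] by rule 2.
/f/ (between /o/ and /u/): between two vowels, so rule 3 applies → [v].
/u/ (between /f/ and /j/): in an unstressed syllable, so rule 2 applies → [ə].
/s/ (between /j/ and /u/): rule 3 targets it, but not between two vowels → unchanged [s].
/u/ — between /s/ and /ɡ/; rule 2 does not apply here → [u].
/ɡ/ (between /u/ and /ʃ/) is in the target of rule 4 but the environment (word-finally) is not met → [ɡ].
/ʃ/ (between /ɡ/ and /a/): rule 3 targets it, but not between two vowels → unchanged [ʃ].
Rule 2 applies to /a/ (between /ʃ/ and /r/: in an unstressed syllable) → [ə].
/o/ (between /r/ and /ʃ/): in an unstressed syllable, so rule 2 applies → [ə].
/ʃ/ (word-final): rule 3 targets it, but not between two vowels → unchanged [ʃ].

[jəvəjˈsuɡʃərəʃ]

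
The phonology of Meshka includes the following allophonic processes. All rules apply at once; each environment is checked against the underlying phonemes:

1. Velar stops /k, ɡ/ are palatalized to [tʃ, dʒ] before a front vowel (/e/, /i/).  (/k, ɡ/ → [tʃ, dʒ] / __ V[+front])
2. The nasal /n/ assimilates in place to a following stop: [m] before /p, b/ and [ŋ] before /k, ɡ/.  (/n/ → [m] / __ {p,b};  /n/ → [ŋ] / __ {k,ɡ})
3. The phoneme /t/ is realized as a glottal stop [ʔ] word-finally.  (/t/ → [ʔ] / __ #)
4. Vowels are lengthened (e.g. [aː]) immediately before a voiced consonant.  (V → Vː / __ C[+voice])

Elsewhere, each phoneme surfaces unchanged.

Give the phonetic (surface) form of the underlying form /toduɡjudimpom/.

[toːduːɡjuːdiːmpoːm]

/t/ (word-initial) fails the environment for rule 3, so it stays [t].
/o/ meets the environment for rule 4 (before a voiced consonant) → [oː].
/u/ (between /d/ and /ɡ/) occurs before a voiced consonant → [uː] by rule 4.
/ɡ/ (between /u/ and /j/) is in the target of rule 1 but the environment (before a front vowel) is not met → [ɡ].
Rule 4 applies to /u/ (between /j/ and /d/: before a voiced consonant) → [uː].
/i/ meets the environment for rule 4 (before a voiced consonant) → [iː].
/o/ (between /p/ and /m/): before a voiced consonant, so rule 4 applies → [oː].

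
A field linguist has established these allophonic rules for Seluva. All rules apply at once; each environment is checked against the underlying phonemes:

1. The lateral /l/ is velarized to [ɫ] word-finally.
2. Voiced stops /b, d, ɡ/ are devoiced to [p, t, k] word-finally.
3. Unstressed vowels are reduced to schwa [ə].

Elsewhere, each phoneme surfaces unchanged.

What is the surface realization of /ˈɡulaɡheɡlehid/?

/ɡ/ (word-initial) fails the environment for rule 2, so it stays [ɡ].
/u/ (between /ɡ/ and /l/) is in the target of rule 3 but the environment (in an unstressed syllable) is not met → [u].
/l/ (between /u/ and /a/): rule 1 targets it, but not word-finally → unchanged [l].
Rule 3 applies to /a/ (between /l/ and /ɡ/: in an unstressed syllable) → [ə].
/ɡ/ (between /a/ and /h/) fails the environment for rule 2, so it stays [ɡ].
/h/ (between /ɡ/ and /e/): no rule targets it → [h].
/e/ (between /h/ and /ɡ/) occurs in an unstressed syllable → [ə] by rule 3.
/ɡ/ — between /e/ and /l/; rule 2 does not apply here → [ɡ].
/l/ (between /ɡ/ and /e/): rule 1 targets it, but not word-finally → unchanged [l].
/e/ meets the environment for rule 3 (in an unstressed syllable) → [ə].
/h/ — not in any rule's target class → [h].
/i/ (between /h/ and /d/) occurs in an unstressed syllable → [ə] by rule 3.
Rule 2 applies to /d/ (word-final: word-finally) → [t].

[ˈɡuləɡhəɡləhət]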